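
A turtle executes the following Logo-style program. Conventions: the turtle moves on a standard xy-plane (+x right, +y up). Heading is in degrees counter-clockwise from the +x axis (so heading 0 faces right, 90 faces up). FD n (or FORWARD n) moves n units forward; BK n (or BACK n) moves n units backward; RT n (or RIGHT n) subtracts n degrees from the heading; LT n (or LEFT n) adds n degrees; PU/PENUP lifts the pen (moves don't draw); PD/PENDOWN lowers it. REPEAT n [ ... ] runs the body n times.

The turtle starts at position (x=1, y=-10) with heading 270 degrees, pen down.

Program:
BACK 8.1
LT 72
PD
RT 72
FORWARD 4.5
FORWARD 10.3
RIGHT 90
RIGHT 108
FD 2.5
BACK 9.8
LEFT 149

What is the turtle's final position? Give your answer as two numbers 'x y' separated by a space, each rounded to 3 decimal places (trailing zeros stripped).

Executing turtle program step by step:
Start: pos=(1,-10), heading=270, pen down
BK 8.1: (1,-10) -> (1,-1.9) [heading=270, draw]
LT 72: heading 270 -> 342
PD: pen down
RT 72: heading 342 -> 270
FD 4.5: (1,-1.9) -> (1,-6.4) [heading=270, draw]
FD 10.3: (1,-6.4) -> (1,-16.7) [heading=270, draw]
RT 90: heading 270 -> 180
RT 108: heading 180 -> 72
FD 2.5: (1,-16.7) -> (1.773,-14.322) [heading=72, draw]
BK 9.8: (1.773,-14.322) -> (-1.256,-23.643) [heading=72, draw]
LT 149: heading 72 -> 221
Final: pos=(-1.256,-23.643), heading=221, 5 segment(s) drawn

Answer: -1.256 -23.643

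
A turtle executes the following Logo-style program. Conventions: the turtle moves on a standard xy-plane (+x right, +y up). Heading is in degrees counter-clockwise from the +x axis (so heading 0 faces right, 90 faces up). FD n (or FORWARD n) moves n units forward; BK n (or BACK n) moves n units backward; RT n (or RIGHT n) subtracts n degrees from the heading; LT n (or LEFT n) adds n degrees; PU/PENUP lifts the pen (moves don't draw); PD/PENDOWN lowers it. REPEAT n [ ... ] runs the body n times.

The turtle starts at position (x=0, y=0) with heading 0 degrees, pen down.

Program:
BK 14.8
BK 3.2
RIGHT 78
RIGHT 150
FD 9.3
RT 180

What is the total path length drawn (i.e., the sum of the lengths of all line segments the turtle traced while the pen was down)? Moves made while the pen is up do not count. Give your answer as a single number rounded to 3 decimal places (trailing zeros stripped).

Answer: 27.3

Derivation:
Executing turtle program step by step:
Start: pos=(0,0), heading=0, pen down
BK 14.8: (0,0) -> (-14.8,0) [heading=0, draw]
BK 3.2: (-14.8,0) -> (-18,0) [heading=0, draw]
RT 78: heading 0 -> 282
RT 150: heading 282 -> 132
FD 9.3: (-18,0) -> (-24.223,6.911) [heading=132, draw]
RT 180: heading 132 -> 312
Final: pos=(-24.223,6.911), heading=312, 3 segment(s) drawn

Segment lengths:
  seg 1: (0,0) -> (-14.8,0), length = 14.8
  seg 2: (-14.8,0) -> (-18,0), length = 3.2
  seg 3: (-18,0) -> (-24.223,6.911), length = 9.3
Total = 27.3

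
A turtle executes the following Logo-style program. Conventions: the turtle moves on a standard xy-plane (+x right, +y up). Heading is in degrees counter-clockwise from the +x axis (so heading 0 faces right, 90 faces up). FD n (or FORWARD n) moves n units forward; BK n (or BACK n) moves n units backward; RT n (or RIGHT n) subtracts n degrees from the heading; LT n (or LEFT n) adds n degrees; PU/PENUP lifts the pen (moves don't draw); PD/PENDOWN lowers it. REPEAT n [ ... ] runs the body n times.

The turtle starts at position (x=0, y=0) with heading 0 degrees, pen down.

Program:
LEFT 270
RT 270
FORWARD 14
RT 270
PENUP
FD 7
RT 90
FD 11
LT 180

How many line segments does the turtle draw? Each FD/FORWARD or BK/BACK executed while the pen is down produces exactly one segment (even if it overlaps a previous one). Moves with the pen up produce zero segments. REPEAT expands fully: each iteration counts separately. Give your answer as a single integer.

Answer: 1

Derivation:
Executing turtle program step by step:
Start: pos=(0,0), heading=0, pen down
LT 270: heading 0 -> 270
RT 270: heading 270 -> 0
FD 14: (0,0) -> (14,0) [heading=0, draw]
RT 270: heading 0 -> 90
PU: pen up
FD 7: (14,0) -> (14,7) [heading=90, move]
RT 90: heading 90 -> 0
FD 11: (14,7) -> (25,7) [heading=0, move]
LT 180: heading 0 -> 180
Final: pos=(25,7), heading=180, 1 segment(s) drawn
Segments drawn: 1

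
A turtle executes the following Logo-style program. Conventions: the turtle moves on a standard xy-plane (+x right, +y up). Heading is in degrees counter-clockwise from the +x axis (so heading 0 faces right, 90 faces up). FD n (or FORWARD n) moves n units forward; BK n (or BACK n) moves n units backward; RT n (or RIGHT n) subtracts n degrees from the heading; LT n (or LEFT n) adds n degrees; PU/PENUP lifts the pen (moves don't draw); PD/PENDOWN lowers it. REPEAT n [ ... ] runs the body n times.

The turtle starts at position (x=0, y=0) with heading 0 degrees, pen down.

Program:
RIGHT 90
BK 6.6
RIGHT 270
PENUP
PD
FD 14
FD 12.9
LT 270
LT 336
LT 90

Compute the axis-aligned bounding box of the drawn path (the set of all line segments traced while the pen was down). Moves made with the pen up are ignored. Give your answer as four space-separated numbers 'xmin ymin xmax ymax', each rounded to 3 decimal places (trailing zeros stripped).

Executing turtle program step by step:
Start: pos=(0,0), heading=0, pen down
RT 90: heading 0 -> 270
BK 6.6: (0,0) -> (0,6.6) [heading=270, draw]
RT 270: heading 270 -> 0
PU: pen up
PD: pen down
FD 14: (0,6.6) -> (14,6.6) [heading=0, draw]
FD 12.9: (14,6.6) -> (26.9,6.6) [heading=0, draw]
LT 270: heading 0 -> 270
LT 336: heading 270 -> 246
LT 90: heading 246 -> 336
Final: pos=(26.9,6.6), heading=336, 3 segment(s) drawn

Segment endpoints: x in {0, 0, 14, 26.9}, y in {0, 6.6, 6.6, 6.6}
xmin=0, ymin=0, xmax=26.9, ymax=6.6

Answer: 0 0 26.9 6.6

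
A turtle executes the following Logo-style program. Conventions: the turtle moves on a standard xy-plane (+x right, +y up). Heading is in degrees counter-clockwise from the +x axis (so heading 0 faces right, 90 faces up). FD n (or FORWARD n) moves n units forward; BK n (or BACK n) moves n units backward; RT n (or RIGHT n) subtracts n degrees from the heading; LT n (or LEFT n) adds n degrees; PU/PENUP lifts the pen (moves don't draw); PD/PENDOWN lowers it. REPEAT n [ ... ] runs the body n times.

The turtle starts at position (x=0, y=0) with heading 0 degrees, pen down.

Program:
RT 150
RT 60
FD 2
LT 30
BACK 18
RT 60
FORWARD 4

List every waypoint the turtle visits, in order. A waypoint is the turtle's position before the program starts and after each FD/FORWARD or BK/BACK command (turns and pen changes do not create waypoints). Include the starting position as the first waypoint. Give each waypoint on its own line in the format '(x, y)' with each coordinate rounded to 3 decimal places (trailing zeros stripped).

Answer: (0, 0)
(-1.732, 1)
(16.268, 1)
(14.268, 4.464)

Derivation:
Executing turtle program step by step:
Start: pos=(0,0), heading=0, pen down
RT 150: heading 0 -> 210
RT 60: heading 210 -> 150
FD 2: (0,0) -> (-1.732,1) [heading=150, draw]
LT 30: heading 150 -> 180
BK 18: (-1.732,1) -> (16.268,1) [heading=180, draw]
RT 60: heading 180 -> 120
FD 4: (16.268,1) -> (14.268,4.464) [heading=120, draw]
Final: pos=(14.268,4.464), heading=120, 3 segment(s) drawn
Waypoints (4 total):
(0, 0)
(-1.732, 1)
(16.268, 1)
(14.268, 4.464)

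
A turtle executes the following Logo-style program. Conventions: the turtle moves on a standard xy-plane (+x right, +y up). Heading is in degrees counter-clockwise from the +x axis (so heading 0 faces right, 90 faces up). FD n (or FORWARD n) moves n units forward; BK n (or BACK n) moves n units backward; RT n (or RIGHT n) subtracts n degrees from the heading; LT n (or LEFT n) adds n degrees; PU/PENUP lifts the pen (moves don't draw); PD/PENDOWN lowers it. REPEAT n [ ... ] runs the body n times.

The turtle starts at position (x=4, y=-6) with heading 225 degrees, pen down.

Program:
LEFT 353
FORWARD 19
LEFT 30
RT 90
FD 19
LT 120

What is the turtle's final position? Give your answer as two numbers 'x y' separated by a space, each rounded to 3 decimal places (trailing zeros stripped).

Executing turtle program step by step:
Start: pos=(4,-6), heading=225, pen down
LT 353: heading 225 -> 218
FD 19: (4,-6) -> (-10.972,-17.698) [heading=218, draw]
LT 30: heading 218 -> 248
RT 90: heading 248 -> 158
FD 19: (-10.972,-17.698) -> (-28.589,-10.58) [heading=158, draw]
LT 120: heading 158 -> 278
Final: pos=(-28.589,-10.58), heading=278, 2 segment(s) drawn

Answer: -28.589 -10.58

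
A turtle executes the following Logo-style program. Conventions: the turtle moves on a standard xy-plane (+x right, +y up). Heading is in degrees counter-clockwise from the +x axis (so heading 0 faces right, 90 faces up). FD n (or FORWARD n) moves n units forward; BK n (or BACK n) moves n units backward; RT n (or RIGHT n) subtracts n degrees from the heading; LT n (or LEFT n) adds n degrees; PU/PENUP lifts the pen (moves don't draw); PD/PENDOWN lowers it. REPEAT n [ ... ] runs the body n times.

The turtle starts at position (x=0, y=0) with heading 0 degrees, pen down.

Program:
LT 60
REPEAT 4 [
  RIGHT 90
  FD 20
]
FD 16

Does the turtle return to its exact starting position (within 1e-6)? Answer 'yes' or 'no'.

Answer: no

Derivation:
Executing turtle program step by step:
Start: pos=(0,0), heading=0, pen down
LT 60: heading 0 -> 60
REPEAT 4 [
  -- iteration 1/4 --
  RT 90: heading 60 -> 330
  FD 20: (0,0) -> (17.321,-10) [heading=330, draw]
  -- iteration 2/4 --
  RT 90: heading 330 -> 240
  FD 20: (17.321,-10) -> (7.321,-27.321) [heading=240, draw]
  -- iteration 3/4 --
  RT 90: heading 240 -> 150
  FD 20: (7.321,-27.321) -> (-10,-17.321) [heading=150, draw]
  -- iteration 4/4 --
  RT 90: heading 150 -> 60
  FD 20: (-10,-17.321) -> (0,0) [heading=60, draw]
]
FD 16: (0,0) -> (8,13.856) [heading=60, draw]
Final: pos=(8,13.856), heading=60, 5 segment(s) drawn

Start position: (0, 0)
Final position: (8, 13.856)
Distance = 16; >= 1e-6 -> NOT closed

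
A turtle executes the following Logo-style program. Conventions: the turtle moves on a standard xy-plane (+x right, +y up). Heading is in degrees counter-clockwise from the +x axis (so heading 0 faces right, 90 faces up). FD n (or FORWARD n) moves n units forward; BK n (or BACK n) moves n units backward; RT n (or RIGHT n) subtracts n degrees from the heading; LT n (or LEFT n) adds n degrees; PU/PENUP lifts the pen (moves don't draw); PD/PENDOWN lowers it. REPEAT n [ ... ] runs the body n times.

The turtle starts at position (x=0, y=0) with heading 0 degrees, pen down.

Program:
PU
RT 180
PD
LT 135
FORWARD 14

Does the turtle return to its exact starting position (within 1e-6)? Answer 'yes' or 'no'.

Answer: no

Derivation:
Executing turtle program step by step:
Start: pos=(0,0), heading=0, pen down
PU: pen up
RT 180: heading 0 -> 180
PD: pen down
LT 135: heading 180 -> 315
FD 14: (0,0) -> (9.899,-9.899) [heading=315, draw]
Final: pos=(9.899,-9.899), heading=315, 1 segment(s) drawn

Start position: (0, 0)
Final position: (9.899, -9.899)
Distance = 14; >= 1e-6 -> NOT closed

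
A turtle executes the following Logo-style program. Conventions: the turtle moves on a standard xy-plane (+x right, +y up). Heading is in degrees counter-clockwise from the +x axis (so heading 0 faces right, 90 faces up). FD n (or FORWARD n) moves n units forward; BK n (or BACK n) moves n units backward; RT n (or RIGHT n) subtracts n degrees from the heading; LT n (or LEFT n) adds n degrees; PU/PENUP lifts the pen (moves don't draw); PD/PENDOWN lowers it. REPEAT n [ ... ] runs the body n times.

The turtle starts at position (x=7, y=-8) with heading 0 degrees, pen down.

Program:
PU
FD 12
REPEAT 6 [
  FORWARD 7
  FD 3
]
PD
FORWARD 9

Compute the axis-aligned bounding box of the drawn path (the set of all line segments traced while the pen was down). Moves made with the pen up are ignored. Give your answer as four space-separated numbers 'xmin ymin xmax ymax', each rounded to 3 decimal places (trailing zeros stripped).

Answer: 79 -8 88 -8

Derivation:
Executing turtle program step by step:
Start: pos=(7,-8), heading=0, pen down
PU: pen up
FD 12: (7,-8) -> (19,-8) [heading=0, move]
REPEAT 6 [
  -- iteration 1/6 --
  FD 7: (19,-8) -> (26,-8) [heading=0, move]
  FD 3: (26,-8) -> (29,-8) [heading=0, move]
  -- iteration 2/6 --
  FD 7: (29,-8) -> (36,-8) [heading=0, move]
  FD 3: (36,-8) -> (39,-8) [heading=0, move]
  -- iteration 3/6 --
  FD 7: (39,-8) -> (46,-8) [heading=0, move]
  FD 3: (46,-8) -> (49,-8) [heading=0, move]
  -- iteration 4/6 --
  FD 7: (49,-8) -> (56,-8) [heading=0, move]
  FD 3: (56,-8) -> (59,-8) [heading=0, move]
  -- iteration 5/6 --
  FD 7: (59,-8) -> (66,-8) [heading=0, move]
  FD 3: (66,-8) -> (69,-8) [heading=0, move]
  -- iteration 6/6 --
  FD 7: (69,-8) -> (76,-8) [heading=0, move]
  FD 3: (76,-8) -> (79,-8) [heading=0, move]
]
PD: pen down
FD 9: (79,-8) -> (88,-8) [heading=0, draw]
Final: pos=(88,-8), heading=0, 1 segment(s) drawn

Segment endpoints: x in {79, 88}, y in {-8}
xmin=79, ymin=-8, xmax=88, ymax=-8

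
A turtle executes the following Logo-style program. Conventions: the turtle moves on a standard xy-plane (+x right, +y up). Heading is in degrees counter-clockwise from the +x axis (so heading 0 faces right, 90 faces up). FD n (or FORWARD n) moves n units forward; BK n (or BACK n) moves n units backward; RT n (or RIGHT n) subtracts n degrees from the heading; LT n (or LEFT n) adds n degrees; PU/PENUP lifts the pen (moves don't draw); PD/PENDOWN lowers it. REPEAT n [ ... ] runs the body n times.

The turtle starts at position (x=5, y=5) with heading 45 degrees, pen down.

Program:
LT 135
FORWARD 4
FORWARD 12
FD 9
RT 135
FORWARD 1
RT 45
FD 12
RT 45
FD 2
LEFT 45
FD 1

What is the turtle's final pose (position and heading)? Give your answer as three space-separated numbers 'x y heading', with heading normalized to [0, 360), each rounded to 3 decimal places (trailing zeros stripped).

Executing turtle program step by step:
Start: pos=(5,5), heading=45, pen down
LT 135: heading 45 -> 180
FD 4: (5,5) -> (1,5) [heading=180, draw]
FD 12: (1,5) -> (-11,5) [heading=180, draw]
FD 9: (-11,5) -> (-20,5) [heading=180, draw]
RT 135: heading 180 -> 45
FD 1: (-20,5) -> (-19.293,5.707) [heading=45, draw]
RT 45: heading 45 -> 0
FD 12: (-19.293,5.707) -> (-7.293,5.707) [heading=0, draw]
RT 45: heading 0 -> 315
FD 2: (-7.293,5.707) -> (-5.879,4.293) [heading=315, draw]
LT 45: heading 315 -> 0
FD 1: (-5.879,4.293) -> (-4.879,4.293) [heading=0, draw]
Final: pos=(-4.879,4.293), heading=0, 7 segment(s) drawn

Answer: -4.879 4.293 0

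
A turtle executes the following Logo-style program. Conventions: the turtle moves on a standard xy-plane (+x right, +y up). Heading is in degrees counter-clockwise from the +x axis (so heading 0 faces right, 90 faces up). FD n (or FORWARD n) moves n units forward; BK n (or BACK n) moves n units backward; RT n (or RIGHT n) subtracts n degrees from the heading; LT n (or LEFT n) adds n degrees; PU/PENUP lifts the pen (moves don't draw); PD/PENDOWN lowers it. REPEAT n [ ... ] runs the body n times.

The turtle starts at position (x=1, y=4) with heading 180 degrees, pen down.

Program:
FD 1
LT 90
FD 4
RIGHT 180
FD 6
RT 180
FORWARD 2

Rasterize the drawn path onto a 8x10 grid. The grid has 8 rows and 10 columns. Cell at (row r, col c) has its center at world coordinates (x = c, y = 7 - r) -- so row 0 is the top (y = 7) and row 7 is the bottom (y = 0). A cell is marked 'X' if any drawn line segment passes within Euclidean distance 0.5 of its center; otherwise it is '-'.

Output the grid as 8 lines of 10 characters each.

Answer: ----------
X---------
X---------
XX--------
X---------
X---------
X---------
X---------

Derivation:
Segment 0: (1,4) -> (0,4)
Segment 1: (0,4) -> (-0,0)
Segment 2: (-0,0) -> (-0,6)
Segment 3: (-0,6) -> (-0,4)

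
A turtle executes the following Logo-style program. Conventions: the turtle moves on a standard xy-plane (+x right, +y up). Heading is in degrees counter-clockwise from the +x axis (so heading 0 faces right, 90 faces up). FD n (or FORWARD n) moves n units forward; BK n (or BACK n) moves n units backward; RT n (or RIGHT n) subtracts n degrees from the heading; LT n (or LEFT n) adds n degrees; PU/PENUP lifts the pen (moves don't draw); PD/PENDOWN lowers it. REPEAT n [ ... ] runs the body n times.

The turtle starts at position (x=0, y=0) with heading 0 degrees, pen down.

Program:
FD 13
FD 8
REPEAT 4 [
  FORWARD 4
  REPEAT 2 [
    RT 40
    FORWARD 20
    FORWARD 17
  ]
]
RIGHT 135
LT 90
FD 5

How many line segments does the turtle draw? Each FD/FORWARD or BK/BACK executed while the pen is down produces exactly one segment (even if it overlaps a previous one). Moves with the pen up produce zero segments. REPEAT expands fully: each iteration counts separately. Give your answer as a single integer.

Executing turtle program step by step:
Start: pos=(0,0), heading=0, pen down
FD 13: (0,0) -> (13,0) [heading=0, draw]
FD 8: (13,0) -> (21,0) [heading=0, draw]
REPEAT 4 [
  -- iteration 1/4 --
  FD 4: (21,0) -> (25,0) [heading=0, draw]
  REPEAT 2 [
    -- iteration 1/2 --
    RT 40: heading 0 -> 320
    FD 20: (25,0) -> (40.321,-12.856) [heading=320, draw]
    FD 17: (40.321,-12.856) -> (53.344,-23.783) [heading=320, draw]
    -- iteration 2/2 --
    RT 40: heading 320 -> 280
    FD 20: (53.344,-23.783) -> (56.817,-43.479) [heading=280, draw]
    FD 17: (56.817,-43.479) -> (59.769,-60.221) [heading=280, draw]
  ]
  -- iteration 2/4 --
  FD 4: (59.769,-60.221) -> (60.463,-64.16) [heading=280, draw]
  REPEAT 2 [
    -- iteration 1/2 --
    RT 40: heading 280 -> 240
    FD 20: (60.463,-64.16) -> (50.463,-81.481) [heading=240, draw]
    FD 17: (50.463,-81.481) -> (41.963,-96.203) [heading=240, draw]
    -- iteration 2/2 --
    RT 40: heading 240 -> 200
    FD 20: (41.963,-96.203) -> (23.169,-103.044) [heading=200, draw]
    FD 17: (23.169,-103.044) -> (7.195,-108.858) [heading=200, draw]
  ]
  -- iteration 3/4 --
  FD 4: (7.195,-108.858) -> (3.436,-110.226) [heading=200, draw]
  REPEAT 2 [
    -- iteration 1/2 --
    RT 40: heading 200 -> 160
    FD 20: (3.436,-110.226) -> (-15.358,-103.386) [heading=160, draw]
    FD 17: (-15.358,-103.386) -> (-31.333,-97.571) [heading=160, draw]
    -- iteration 2/2 --
    RT 40: heading 160 -> 120
    FD 20: (-31.333,-97.571) -> (-41.333,-80.251) [heading=120, draw]
    FD 17: (-41.333,-80.251) -> (-49.833,-65.528) [heading=120, draw]
  ]
  -- iteration 4/4 --
  FD 4: (-49.833,-65.528) -> (-51.833,-62.064) [heading=120, draw]
  REPEAT 2 [
    -- iteration 1/2 --
    RT 40: heading 120 -> 80
    FD 20: (-51.833,-62.064) -> (-48.36,-42.368) [heading=80, draw]
    FD 17: (-48.36,-42.368) -> (-45.408,-25.626) [heading=80, draw]
    -- iteration 2/2 --
    RT 40: heading 80 -> 40
    FD 20: (-45.408,-25.626) -> (-30.087,-12.771) [heading=40, draw]
    FD 17: (-30.087,-12.771) -> (-17.064,-1.843) [heading=40, draw]
  ]
]
RT 135: heading 40 -> 265
LT 90: heading 265 -> 355
FD 5: (-17.064,-1.843) -> (-12.083,-2.279) [heading=355, draw]
Final: pos=(-12.083,-2.279), heading=355, 23 segment(s) drawn
Segments drawn: 23

Answer: 23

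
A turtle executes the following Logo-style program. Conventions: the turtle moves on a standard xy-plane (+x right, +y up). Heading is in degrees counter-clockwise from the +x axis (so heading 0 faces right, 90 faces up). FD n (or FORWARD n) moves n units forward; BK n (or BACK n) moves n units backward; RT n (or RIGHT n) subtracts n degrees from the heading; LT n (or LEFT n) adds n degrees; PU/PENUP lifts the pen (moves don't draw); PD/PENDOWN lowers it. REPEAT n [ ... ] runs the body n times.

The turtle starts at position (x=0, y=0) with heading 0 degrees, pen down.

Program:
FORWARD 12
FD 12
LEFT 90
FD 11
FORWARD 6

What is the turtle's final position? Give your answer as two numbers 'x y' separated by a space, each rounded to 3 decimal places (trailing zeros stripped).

Answer: 24 17

Derivation:
Executing turtle program step by step:
Start: pos=(0,0), heading=0, pen down
FD 12: (0,0) -> (12,0) [heading=0, draw]
FD 12: (12,0) -> (24,0) [heading=0, draw]
LT 90: heading 0 -> 90
FD 11: (24,0) -> (24,11) [heading=90, draw]
FD 6: (24,11) -> (24,17) [heading=90, draw]
Final: pos=(24,17), heading=90, 4 segment(s) drawn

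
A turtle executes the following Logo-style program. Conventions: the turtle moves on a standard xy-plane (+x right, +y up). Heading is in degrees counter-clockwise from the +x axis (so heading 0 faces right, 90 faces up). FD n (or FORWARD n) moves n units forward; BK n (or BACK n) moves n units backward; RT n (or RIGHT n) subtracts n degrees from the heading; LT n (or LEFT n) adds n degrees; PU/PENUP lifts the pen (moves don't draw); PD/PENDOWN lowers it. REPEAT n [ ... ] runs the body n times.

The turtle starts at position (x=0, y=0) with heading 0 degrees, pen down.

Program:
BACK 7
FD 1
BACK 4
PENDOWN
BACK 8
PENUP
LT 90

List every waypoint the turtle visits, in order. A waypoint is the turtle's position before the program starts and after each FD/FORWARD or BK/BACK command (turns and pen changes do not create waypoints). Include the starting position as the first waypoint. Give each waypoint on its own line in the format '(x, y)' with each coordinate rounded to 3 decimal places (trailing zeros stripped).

Answer: (0, 0)
(-7, 0)
(-6, 0)
(-10, 0)
(-18, 0)

Derivation:
Executing turtle program step by step:
Start: pos=(0,0), heading=0, pen down
BK 7: (0,0) -> (-7,0) [heading=0, draw]
FD 1: (-7,0) -> (-6,0) [heading=0, draw]
BK 4: (-6,0) -> (-10,0) [heading=0, draw]
PD: pen down
BK 8: (-10,0) -> (-18,0) [heading=0, draw]
PU: pen up
LT 90: heading 0 -> 90
Final: pos=(-18,0), heading=90, 4 segment(s) drawn
Waypoints (5 total):
(0, 0)
(-7, 0)
(-6, 0)
(-10, 0)
(-18, 0)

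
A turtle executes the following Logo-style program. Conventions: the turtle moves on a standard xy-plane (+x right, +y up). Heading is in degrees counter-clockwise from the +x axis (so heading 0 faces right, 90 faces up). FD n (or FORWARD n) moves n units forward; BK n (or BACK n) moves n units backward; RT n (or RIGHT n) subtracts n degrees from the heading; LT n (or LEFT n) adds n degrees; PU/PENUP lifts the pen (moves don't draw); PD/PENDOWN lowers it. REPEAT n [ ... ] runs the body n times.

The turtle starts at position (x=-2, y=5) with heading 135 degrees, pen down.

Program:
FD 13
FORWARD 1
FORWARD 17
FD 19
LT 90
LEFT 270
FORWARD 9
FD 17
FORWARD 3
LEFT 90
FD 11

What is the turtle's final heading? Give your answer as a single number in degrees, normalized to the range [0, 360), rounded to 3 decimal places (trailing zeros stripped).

Executing turtle program step by step:
Start: pos=(-2,5), heading=135, pen down
FD 13: (-2,5) -> (-11.192,14.192) [heading=135, draw]
FD 1: (-11.192,14.192) -> (-11.899,14.899) [heading=135, draw]
FD 17: (-11.899,14.899) -> (-23.92,26.92) [heading=135, draw]
FD 19: (-23.92,26.92) -> (-37.355,40.355) [heading=135, draw]
LT 90: heading 135 -> 225
LT 270: heading 225 -> 135
FD 9: (-37.355,40.355) -> (-43.719,46.719) [heading=135, draw]
FD 17: (-43.719,46.719) -> (-55.74,58.74) [heading=135, draw]
FD 3: (-55.74,58.74) -> (-57.861,60.861) [heading=135, draw]
LT 90: heading 135 -> 225
FD 11: (-57.861,60.861) -> (-65.64,53.083) [heading=225, draw]
Final: pos=(-65.64,53.083), heading=225, 8 segment(s) drawn

Answer: 225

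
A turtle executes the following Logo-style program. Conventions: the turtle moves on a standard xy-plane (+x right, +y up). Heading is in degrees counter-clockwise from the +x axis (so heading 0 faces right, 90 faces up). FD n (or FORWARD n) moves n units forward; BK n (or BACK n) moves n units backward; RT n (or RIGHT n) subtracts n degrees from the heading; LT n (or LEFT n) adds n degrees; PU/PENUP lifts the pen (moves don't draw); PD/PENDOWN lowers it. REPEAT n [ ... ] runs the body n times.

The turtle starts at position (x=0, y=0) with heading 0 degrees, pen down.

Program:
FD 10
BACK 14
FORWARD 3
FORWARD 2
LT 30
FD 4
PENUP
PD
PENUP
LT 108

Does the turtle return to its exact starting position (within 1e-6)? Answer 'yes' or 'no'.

Executing turtle program step by step:
Start: pos=(0,0), heading=0, pen down
FD 10: (0,0) -> (10,0) [heading=0, draw]
BK 14: (10,0) -> (-4,0) [heading=0, draw]
FD 3: (-4,0) -> (-1,0) [heading=0, draw]
FD 2: (-1,0) -> (1,0) [heading=0, draw]
LT 30: heading 0 -> 30
FD 4: (1,0) -> (4.464,2) [heading=30, draw]
PU: pen up
PD: pen down
PU: pen up
LT 108: heading 30 -> 138
Final: pos=(4.464,2), heading=138, 5 segment(s) drawn

Start position: (0, 0)
Final position: (4.464, 2)
Distance = 4.892; >= 1e-6 -> NOT closed

Answer: no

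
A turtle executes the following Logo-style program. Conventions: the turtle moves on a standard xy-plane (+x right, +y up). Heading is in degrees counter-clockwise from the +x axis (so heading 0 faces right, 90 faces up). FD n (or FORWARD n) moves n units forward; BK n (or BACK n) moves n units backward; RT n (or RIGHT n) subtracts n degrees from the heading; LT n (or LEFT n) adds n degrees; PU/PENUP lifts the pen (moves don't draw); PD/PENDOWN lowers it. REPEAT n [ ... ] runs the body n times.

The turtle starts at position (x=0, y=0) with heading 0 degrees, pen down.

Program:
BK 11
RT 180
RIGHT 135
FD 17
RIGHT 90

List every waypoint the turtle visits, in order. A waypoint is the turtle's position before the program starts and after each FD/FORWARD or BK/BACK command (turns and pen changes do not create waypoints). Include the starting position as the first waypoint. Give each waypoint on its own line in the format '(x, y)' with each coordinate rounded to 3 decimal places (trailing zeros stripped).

Answer: (0, 0)
(-11, 0)
(1.021, 12.021)

Derivation:
Executing turtle program step by step:
Start: pos=(0,0), heading=0, pen down
BK 11: (0,0) -> (-11,0) [heading=0, draw]
RT 180: heading 0 -> 180
RT 135: heading 180 -> 45
FD 17: (-11,0) -> (1.021,12.021) [heading=45, draw]
RT 90: heading 45 -> 315
Final: pos=(1.021,12.021), heading=315, 2 segment(s) drawn
Waypoints (3 total):
(0, 0)
(-11, 0)
(1.021, 12.021)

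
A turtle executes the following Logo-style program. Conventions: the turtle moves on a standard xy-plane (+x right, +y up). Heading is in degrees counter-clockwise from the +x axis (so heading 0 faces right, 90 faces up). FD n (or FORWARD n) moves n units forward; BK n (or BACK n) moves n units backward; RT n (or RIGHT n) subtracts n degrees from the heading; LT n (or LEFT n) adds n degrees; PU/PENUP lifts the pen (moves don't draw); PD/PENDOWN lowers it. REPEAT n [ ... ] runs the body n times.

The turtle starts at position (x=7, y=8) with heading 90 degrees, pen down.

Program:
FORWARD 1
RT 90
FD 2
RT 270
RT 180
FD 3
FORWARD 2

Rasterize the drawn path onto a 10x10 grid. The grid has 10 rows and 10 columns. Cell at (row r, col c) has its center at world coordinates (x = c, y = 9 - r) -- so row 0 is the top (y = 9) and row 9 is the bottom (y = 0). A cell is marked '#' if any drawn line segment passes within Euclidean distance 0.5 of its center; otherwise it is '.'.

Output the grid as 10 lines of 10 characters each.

Segment 0: (7,8) -> (7,9)
Segment 1: (7,9) -> (9,9)
Segment 2: (9,9) -> (9,6)
Segment 3: (9,6) -> (9,4)

Answer: .......###
.......#.#
.........#
.........#
.........#
.........#
..........
..........
..........
..........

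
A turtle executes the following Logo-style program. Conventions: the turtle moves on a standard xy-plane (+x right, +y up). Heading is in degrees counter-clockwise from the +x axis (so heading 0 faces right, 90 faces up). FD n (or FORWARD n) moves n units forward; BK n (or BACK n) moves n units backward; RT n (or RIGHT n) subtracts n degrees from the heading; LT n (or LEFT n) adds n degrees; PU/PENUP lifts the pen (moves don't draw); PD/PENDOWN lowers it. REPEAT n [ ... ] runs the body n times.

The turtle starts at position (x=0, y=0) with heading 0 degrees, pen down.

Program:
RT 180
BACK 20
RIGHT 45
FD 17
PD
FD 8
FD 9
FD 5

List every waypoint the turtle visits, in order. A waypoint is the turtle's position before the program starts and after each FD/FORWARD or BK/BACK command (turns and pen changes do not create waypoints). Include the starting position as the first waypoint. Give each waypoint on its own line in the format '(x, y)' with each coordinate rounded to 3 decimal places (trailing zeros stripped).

Executing turtle program step by step:
Start: pos=(0,0), heading=0, pen down
RT 180: heading 0 -> 180
BK 20: (0,0) -> (20,0) [heading=180, draw]
RT 45: heading 180 -> 135
FD 17: (20,0) -> (7.979,12.021) [heading=135, draw]
PD: pen down
FD 8: (7.979,12.021) -> (2.322,17.678) [heading=135, draw]
FD 9: (2.322,17.678) -> (-4.042,24.042) [heading=135, draw]
FD 5: (-4.042,24.042) -> (-7.577,27.577) [heading=135, draw]
Final: pos=(-7.577,27.577), heading=135, 5 segment(s) drawn
Waypoints (6 total):
(0, 0)
(20, 0)
(7.979, 12.021)
(2.322, 17.678)
(-4.042, 24.042)
(-7.577, 27.577)

Answer: (0, 0)
(20, 0)
(7.979, 12.021)
(2.322, 17.678)
(-4.042, 24.042)
(-7.577, 27.577)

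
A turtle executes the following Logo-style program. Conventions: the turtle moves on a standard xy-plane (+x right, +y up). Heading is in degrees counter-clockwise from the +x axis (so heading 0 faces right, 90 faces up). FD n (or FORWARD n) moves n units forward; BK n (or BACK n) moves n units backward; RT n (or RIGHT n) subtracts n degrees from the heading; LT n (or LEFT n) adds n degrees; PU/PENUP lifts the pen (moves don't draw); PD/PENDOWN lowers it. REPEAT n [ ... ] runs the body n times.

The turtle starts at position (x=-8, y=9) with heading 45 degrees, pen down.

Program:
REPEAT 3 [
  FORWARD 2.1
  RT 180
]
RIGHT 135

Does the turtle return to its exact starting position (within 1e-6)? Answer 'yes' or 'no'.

Answer: no

Derivation:
Executing turtle program step by step:
Start: pos=(-8,9), heading=45, pen down
REPEAT 3 [
  -- iteration 1/3 --
  FD 2.1: (-8,9) -> (-6.515,10.485) [heading=45, draw]
  RT 180: heading 45 -> 225
  -- iteration 2/3 --
  FD 2.1: (-6.515,10.485) -> (-8,9) [heading=225, draw]
  RT 180: heading 225 -> 45
  -- iteration 3/3 --
  FD 2.1: (-8,9) -> (-6.515,10.485) [heading=45, draw]
  RT 180: heading 45 -> 225
]
RT 135: heading 225 -> 90
Final: pos=(-6.515,10.485), heading=90, 3 segment(s) drawn

Start position: (-8, 9)
Final position: (-6.515, 10.485)
Distance = 2.1; >= 1e-6 -> NOT closed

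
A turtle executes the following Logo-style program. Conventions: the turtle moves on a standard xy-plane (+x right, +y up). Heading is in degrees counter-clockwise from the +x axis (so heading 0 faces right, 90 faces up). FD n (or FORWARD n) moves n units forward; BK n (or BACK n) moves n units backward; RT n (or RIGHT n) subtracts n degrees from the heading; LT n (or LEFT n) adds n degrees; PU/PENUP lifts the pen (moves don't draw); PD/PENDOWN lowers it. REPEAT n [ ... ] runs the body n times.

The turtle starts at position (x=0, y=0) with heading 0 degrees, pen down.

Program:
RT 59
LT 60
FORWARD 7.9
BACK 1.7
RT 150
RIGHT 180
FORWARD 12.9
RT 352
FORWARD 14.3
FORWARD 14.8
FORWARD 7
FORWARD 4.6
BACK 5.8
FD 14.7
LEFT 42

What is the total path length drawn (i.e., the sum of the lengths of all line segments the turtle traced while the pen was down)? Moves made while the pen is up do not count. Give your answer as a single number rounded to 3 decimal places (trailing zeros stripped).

Answer: 83.7

Derivation:
Executing turtle program step by step:
Start: pos=(0,0), heading=0, pen down
RT 59: heading 0 -> 301
LT 60: heading 301 -> 1
FD 7.9: (0,0) -> (7.899,0.138) [heading=1, draw]
BK 1.7: (7.899,0.138) -> (6.199,0.108) [heading=1, draw]
RT 150: heading 1 -> 211
RT 180: heading 211 -> 31
FD 12.9: (6.199,0.108) -> (17.257,6.752) [heading=31, draw]
RT 352: heading 31 -> 39
FD 14.3: (17.257,6.752) -> (28.37,15.751) [heading=39, draw]
FD 14.8: (28.37,15.751) -> (39.871,25.065) [heading=39, draw]
FD 7: (39.871,25.065) -> (45.311,29.471) [heading=39, draw]
FD 4.6: (45.311,29.471) -> (48.886,32.366) [heading=39, draw]
BK 5.8: (48.886,32.366) -> (44.379,28.715) [heading=39, draw]
FD 14.7: (44.379,28.715) -> (55.803,37.966) [heading=39, draw]
LT 42: heading 39 -> 81
Final: pos=(55.803,37.966), heading=81, 9 segment(s) drawn

Segment lengths:
  seg 1: (0,0) -> (7.899,0.138), length = 7.9
  seg 2: (7.899,0.138) -> (6.199,0.108), length = 1.7
  seg 3: (6.199,0.108) -> (17.257,6.752), length = 12.9
  seg 4: (17.257,6.752) -> (28.37,15.751), length = 14.3
  seg 5: (28.37,15.751) -> (39.871,25.065), length = 14.8
  seg 6: (39.871,25.065) -> (45.311,29.471), length = 7
  seg 7: (45.311,29.471) -> (48.886,32.366), length = 4.6
  seg 8: (48.886,32.366) -> (44.379,28.715), length = 5.8
  seg 9: (44.379,28.715) -> (55.803,37.966), length = 14.7
Total = 83.7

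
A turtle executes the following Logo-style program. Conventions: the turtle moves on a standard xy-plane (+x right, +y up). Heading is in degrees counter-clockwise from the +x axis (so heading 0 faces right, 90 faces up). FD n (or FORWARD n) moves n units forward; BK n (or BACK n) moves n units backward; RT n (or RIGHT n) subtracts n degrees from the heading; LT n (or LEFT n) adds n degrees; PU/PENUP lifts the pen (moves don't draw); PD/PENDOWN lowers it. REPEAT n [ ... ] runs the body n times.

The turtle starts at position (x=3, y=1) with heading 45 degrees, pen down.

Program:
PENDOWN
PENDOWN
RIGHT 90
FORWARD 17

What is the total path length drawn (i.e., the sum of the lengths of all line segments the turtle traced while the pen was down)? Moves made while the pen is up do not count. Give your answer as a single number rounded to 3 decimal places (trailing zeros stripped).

Executing turtle program step by step:
Start: pos=(3,1), heading=45, pen down
PD: pen down
PD: pen down
RT 90: heading 45 -> 315
FD 17: (3,1) -> (15.021,-11.021) [heading=315, draw]
Final: pos=(15.021,-11.021), heading=315, 1 segment(s) drawn

Segment lengths:
  seg 1: (3,1) -> (15.021,-11.021), length = 17
Total = 17

Answer: 17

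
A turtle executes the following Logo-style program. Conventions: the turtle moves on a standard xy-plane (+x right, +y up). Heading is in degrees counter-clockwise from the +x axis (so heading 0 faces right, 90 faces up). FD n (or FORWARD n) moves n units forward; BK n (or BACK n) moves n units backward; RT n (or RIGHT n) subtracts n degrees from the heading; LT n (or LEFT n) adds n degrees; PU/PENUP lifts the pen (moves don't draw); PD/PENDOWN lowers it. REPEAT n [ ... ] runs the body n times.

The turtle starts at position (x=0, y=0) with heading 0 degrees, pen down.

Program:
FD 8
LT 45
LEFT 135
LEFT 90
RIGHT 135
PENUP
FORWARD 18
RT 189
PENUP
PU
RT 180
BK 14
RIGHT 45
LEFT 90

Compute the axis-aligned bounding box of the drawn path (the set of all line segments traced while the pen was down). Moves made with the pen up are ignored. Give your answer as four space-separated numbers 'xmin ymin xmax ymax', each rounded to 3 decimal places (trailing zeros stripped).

Answer: 0 0 8 0

Derivation:
Executing turtle program step by step:
Start: pos=(0,0), heading=0, pen down
FD 8: (0,0) -> (8,0) [heading=0, draw]
LT 45: heading 0 -> 45
LT 135: heading 45 -> 180
LT 90: heading 180 -> 270
RT 135: heading 270 -> 135
PU: pen up
FD 18: (8,0) -> (-4.728,12.728) [heading=135, move]
RT 189: heading 135 -> 306
PU: pen up
PU: pen up
RT 180: heading 306 -> 126
BK 14: (-4.728,12.728) -> (3.501,1.402) [heading=126, move]
RT 45: heading 126 -> 81
LT 90: heading 81 -> 171
Final: pos=(3.501,1.402), heading=171, 1 segment(s) drawn

Segment endpoints: x in {0, 8}, y in {0}
xmin=0, ymin=0, xmax=8, ymax=0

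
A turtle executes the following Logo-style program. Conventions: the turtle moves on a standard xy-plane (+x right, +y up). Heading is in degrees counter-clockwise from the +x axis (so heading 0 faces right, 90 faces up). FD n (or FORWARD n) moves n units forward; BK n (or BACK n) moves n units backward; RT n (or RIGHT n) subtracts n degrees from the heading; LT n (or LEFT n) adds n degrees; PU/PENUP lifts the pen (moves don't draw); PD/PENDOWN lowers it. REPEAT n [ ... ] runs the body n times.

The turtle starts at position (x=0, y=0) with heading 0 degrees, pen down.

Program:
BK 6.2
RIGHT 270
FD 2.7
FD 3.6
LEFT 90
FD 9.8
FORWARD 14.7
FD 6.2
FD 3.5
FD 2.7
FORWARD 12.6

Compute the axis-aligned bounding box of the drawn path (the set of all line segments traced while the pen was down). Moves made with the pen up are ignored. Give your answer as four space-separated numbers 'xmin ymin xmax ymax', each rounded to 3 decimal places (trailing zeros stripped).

Answer: -55.7 0 0 6.3

Derivation:
Executing turtle program step by step:
Start: pos=(0,0), heading=0, pen down
BK 6.2: (0,0) -> (-6.2,0) [heading=0, draw]
RT 270: heading 0 -> 90
FD 2.7: (-6.2,0) -> (-6.2,2.7) [heading=90, draw]
FD 3.6: (-6.2,2.7) -> (-6.2,6.3) [heading=90, draw]
LT 90: heading 90 -> 180
FD 9.8: (-6.2,6.3) -> (-16,6.3) [heading=180, draw]
FD 14.7: (-16,6.3) -> (-30.7,6.3) [heading=180, draw]
FD 6.2: (-30.7,6.3) -> (-36.9,6.3) [heading=180, draw]
FD 3.5: (-36.9,6.3) -> (-40.4,6.3) [heading=180, draw]
FD 2.7: (-40.4,6.3) -> (-43.1,6.3) [heading=180, draw]
FD 12.6: (-43.1,6.3) -> (-55.7,6.3) [heading=180, draw]
Final: pos=(-55.7,6.3), heading=180, 9 segment(s) drawn

Segment endpoints: x in {-55.7, -43.1, -40.4, -36.9, -30.7, -16, -6.2, -6.2, -6.2, 0}, y in {0, 2.7, 6.3, 6.3, 6.3, 6.3, 6.3}
xmin=-55.7, ymin=0, xmax=0, ymax=6.3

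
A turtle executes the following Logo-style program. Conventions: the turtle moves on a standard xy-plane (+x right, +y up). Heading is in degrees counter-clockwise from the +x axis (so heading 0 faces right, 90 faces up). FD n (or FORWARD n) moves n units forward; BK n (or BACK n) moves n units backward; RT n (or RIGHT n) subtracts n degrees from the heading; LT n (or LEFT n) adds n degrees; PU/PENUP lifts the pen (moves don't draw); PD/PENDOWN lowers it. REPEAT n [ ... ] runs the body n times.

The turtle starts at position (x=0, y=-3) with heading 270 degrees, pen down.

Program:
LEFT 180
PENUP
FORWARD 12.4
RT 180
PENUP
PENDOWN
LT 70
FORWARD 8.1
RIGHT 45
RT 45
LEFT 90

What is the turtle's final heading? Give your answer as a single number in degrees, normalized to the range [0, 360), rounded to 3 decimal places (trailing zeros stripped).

Answer: 340

Derivation:
Executing turtle program step by step:
Start: pos=(0,-3), heading=270, pen down
LT 180: heading 270 -> 90
PU: pen up
FD 12.4: (0,-3) -> (0,9.4) [heading=90, move]
RT 180: heading 90 -> 270
PU: pen up
PD: pen down
LT 70: heading 270 -> 340
FD 8.1: (0,9.4) -> (7.612,6.63) [heading=340, draw]
RT 45: heading 340 -> 295
RT 45: heading 295 -> 250
LT 90: heading 250 -> 340
Final: pos=(7.612,6.63), heading=340, 1 segment(s) drawn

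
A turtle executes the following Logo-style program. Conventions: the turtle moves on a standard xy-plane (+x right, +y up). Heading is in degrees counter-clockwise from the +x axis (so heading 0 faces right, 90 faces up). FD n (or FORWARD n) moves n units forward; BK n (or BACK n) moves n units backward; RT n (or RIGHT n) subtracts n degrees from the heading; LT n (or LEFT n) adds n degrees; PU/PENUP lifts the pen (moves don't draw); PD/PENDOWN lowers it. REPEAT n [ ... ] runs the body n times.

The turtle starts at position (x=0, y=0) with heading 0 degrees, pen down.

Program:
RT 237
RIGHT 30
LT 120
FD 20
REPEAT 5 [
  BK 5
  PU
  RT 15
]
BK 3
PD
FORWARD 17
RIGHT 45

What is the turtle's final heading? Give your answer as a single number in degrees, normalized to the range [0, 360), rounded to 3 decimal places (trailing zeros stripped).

Answer: 93

Derivation:
Executing turtle program step by step:
Start: pos=(0,0), heading=0, pen down
RT 237: heading 0 -> 123
RT 30: heading 123 -> 93
LT 120: heading 93 -> 213
FD 20: (0,0) -> (-16.773,-10.893) [heading=213, draw]
REPEAT 5 [
  -- iteration 1/5 --
  BK 5: (-16.773,-10.893) -> (-12.58,-8.17) [heading=213, draw]
  PU: pen up
  RT 15: heading 213 -> 198
  -- iteration 2/5 --
  BK 5: (-12.58,-8.17) -> (-7.825,-6.625) [heading=198, move]
  PU: pen up
  RT 15: heading 198 -> 183
  -- iteration 3/5 --
  BK 5: (-7.825,-6.625) -> (-2.832,-6.363) [heading=183, move]
  PU: pen up
  RT 15: heading 183 -> 168
  -- iteration 4/5 --
  BK 5: (-2.832,-6.363) -> (2.059,-7.402) [heading=168, move]
  PU: pen up
  RT 15: heading 168 -> 153
  -- iteration 5/5 --
  BK 5: (2.059,-7.402) -> (6.514,-9.672) [heading=153, move]
  PU: pen up
  RT 15: heading 153 -> 138
]
BK 3: (6.514,-9.672) -> (8.744,-11.68) [heading=138, move]
PD: pen down
FD 17: (8.744,-11.68) -> (-3.89,-0.305) [heading=138, draw]
RT 45: heading 138 -> 93
Final: pos=(-3.89,-0.305), heading=93, 3 segment(s) drawn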